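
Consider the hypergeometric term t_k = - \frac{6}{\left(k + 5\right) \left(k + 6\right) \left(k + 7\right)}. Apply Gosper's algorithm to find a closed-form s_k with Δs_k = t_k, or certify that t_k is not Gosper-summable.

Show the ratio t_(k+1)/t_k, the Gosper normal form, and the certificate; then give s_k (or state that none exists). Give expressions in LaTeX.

The ratio is (k + 5)/(k + 8).
Factor: A=k + 5; B=k + 8; C=1.
Key eq: (k + 5)·f(k+1) = (k + 7)·f(k) + (1).
d = 2 from the (1,1,0) case.
Solving with deg f ≤ 2: f(k) = k*(k + 11)/60.
Get s_k = R·t_k = k*(-k - 11)/(10*(k + 5)*(k + 6)) with R(k) = B(k−1)f(k)/C(k) = k*(k + 7)*(k + 11)/60.
Check: Δs_k = -6/(k**3 + 18*k**2 + 107*k + 210). ✓

s_k = \frac{k \left(- k - 11\right)}{10 \left(k + 5\right) \left(k + 6\right)}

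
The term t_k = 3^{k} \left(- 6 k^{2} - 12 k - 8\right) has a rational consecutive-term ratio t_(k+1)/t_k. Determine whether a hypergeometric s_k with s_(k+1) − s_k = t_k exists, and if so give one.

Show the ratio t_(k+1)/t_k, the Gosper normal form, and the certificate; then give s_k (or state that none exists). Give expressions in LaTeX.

s_k = 3^{k} \left(- 3 k^{2} + 3 k - 4\right)

Compute t_(k+1)/t_k: get 3*(3*k**2 + 12*k + 13)/(3*k**2 + 6*k + 4).
Gosper form: A/B · C(k+1)/C(k) with A=3, B=1, C=k**2 + 2*k + 4/3.
Solve (3)·f(k+1) − (1)·f(k) = k**2 + 2*k + 4/3.
deg f ≤ 2 (via 0,0,2).
Coefficient equations give f(k) = (3*k**2 - 3*k + 4)/6.
Get s_k = R·t_k = 3**k*(-3*k**2 + 3*k - 4) with R(k) = B(k−1)f(k)/C(k) = (3*k**2 - 3*k + 4)/(2*(3*k**2 + 6*k + 4)).
Check: Δs_k = 3**k*(-6*k**2 - 12*k - 8). ✓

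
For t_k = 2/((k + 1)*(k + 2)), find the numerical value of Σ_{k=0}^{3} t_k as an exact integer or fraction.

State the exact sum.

Compute t_(k+1)/t_k: get (k + 1)/(k + 3).
Take A(k)=k + 1, B(k)=k + 3, C(k)=1.
f must satisfy (k + 1)·f(k+1) − (k + 2)·f(k) = 1.
Bound: deg f ≤ 1.
Solve for f: f(k) = k (degree 1 ≤ 1).
Then R = B(k−1)f/C = k*(k + 2), so s_k = R(k)·t_k = 2*k/(k + 1).
Verify: 2/(k**2 + 3*k + 2) matches t_k.
Evaluate s at k=4 and k=0: 8/5 and 0; difference 8/5.

Σ = 8/5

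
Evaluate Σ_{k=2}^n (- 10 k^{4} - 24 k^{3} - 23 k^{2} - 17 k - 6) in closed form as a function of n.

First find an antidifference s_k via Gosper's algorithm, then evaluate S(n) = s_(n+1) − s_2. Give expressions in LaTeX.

t_(k+1)/t_k = (10*k**4 + 64*k**3 + 155*k**2 + 175*k + 80)/(10*k**4 + 24*k**3 + 23*k**2 + 17*k + 6).
So A=1 and B=1, with C=k**4 + 12*k**3/5 + 23*k**2/10 + 17*k/10 + 3/5.
f must satisfy (1)·f(k+1) − (1)·f(k) = k**4 + 12*k**3/5 + 23*k**2/10 + 17*k/10 + 3/5.
Bound: deg f ≤ 5.
Match coefficients ⇒ f(k) = k*(2*k**4 + k**3 - k**2 + 3*k + 1)/10.
Certificate R = B(k−1)f/C = k*(2*k**4 + k**3 - k**2 + 3*k + 1)/(10*k**4 + 24*k**3 + 23*k**2 + 17*k + 6) gives s_k = k*(-2*k**4 - k**3 + k**2 - 3*k - 1).
Verify: -10*k**4 - 24*k**3 - 23*k**2 - 17*k - 6 matches t_k.
Telescope: S(n) = s_(n+1) − s_(2) = -2*n**5 - 11*n**4 - 23*n**3 - 26*n**2 - 18*n - 6 − (-86) = -2*n**5 - 11*n**4 - 23*n**3 - 26*n**2 - 18*n + 80.

S(n) = - 2 n^{5} - 11 n^{4} - 23 n^{3} - 26 n^{2} - 18 n + 80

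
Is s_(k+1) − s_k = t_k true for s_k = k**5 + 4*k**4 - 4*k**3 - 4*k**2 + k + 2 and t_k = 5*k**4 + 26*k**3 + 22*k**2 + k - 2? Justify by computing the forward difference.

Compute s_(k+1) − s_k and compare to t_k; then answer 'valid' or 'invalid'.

s_(k+1) = k*(k**4 + 9*k**3 + 22*k**2 + 18*k + 2)
s_(k+1) − s_k = 5*k**4 + 26*k**3 + 22*k**2 + k - 2
(s_(k+1) − s_k) − t_k = 0

valid (s_(k+1) − s_k reduces to t_k)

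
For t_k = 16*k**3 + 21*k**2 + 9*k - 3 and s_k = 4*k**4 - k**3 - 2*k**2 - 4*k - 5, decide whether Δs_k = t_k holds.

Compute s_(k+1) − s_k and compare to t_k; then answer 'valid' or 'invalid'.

Valid — Δs_k = t_k.

s_(k+1) = 4*k**4 + 15*k**3 + 19*k**2 + 5*k - 8
s_(k+1) − s_k = 16*k**3 + 21*k**2 + 9*k - 3
(s_(k+1) − s_k) − t_k = 0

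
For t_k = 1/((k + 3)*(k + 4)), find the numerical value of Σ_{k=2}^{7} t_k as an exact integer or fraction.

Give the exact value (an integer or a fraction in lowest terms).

Σ = 6/55

Compute t_(k+1)/t_k: get (k + 3)/(k + 5).
Factor: A=k + 3; B=k + 5; C=1.
f must satisfy (k + 3)·f(k+1) − (k + 4)·f(k) = 1.
From deg A=1, deg B=1, deg C=0: d=1.
A polynomial solution: f(k) = k/3.
Get s_k = R·t_k = k/(3*(k + 3)) with R(k) = B(k−1)f(k)/C(k) = k*(k + 4)/3.
s_(k+1) − s_k = 1/(k**2 + 7*k + 12) = t_k.
Telescoping: Σ = s_(8) − s_(2) = 8/33 − (2/15) = 6/55.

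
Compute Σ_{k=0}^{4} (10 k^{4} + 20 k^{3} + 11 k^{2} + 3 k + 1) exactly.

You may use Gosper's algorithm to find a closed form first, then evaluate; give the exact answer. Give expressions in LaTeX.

r(k) = (10*k**4 + 60*k**3 + 131*k**2 + 125*k + 45)/(10*k**4 + 20*k**3 + 11*k**2 + 3*k + 1) after simplifying.
Factor: A=1; B=1; C=k**4 + 2*k**3 + 11*k**2/10 + 3*k/10 + 1/10.
f must satisfy (1)·f(k+1) − (1)·f(k) = k**4 + 2*k**3 + 11*k**2/10 + 3*k/10 + 1/10.
Bound: deg f ≤ 5.
A polynomial solution: f(k) = k*(2*k**4 - 3*k**2 + k + 1)/10.
So s_k = (B(k−1)f/C)·t_k = (k*(2*k**4 - 3*k**2 + k + 1)/(10*k**4 + 20*k**3 + 11*k**2 + 3*k + 1))·t_k = k*(2*k**4 - 3*k**2 + k + 1).
s_(k+1) − s_k = 10*k**4 + 20*k**3 + 11*k**2 + 3*k + 1 = t_k.
Σ_(k=0)^(4) t_k = s_(5) − s_(0) = 5905 − (0) = 5905.

Σ = 5905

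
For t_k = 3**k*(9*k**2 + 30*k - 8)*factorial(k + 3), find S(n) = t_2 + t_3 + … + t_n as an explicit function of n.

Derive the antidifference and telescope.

t_(k+1)/t_k = 3*(9*k**3 + 84*k**2 + 223*k + 124)/(9*k**2 + 30*k - 8).
A = 3*k + 12, B = 1, C = k**2 + 10*k/3 - 8/9.
Set up (3*k + 12)·f(k+1) − (1)·f(k) − (k**2 + 10*k/3 - 8/9) = 0.
d = 1 from the (1,0,2) case.
Match coefficients ⇒ f(k) = (3*k - 4)/9.
So s_k = (B(k−1)f/C)·t_k = ((3*k - 4)/(9*k**2 + 30*k - 8))·t_k = 3**k*(3*k - 4)*factorial(k + 3).
Check: Δs_k = 3**k*(9*k**2 + 30*k - 8)*factorial(k + 3). ✓
Evaluate: s_(n+1) = 3**(n + 1)*(3*n - 1)*factorial(n + 4); subtract s_(2) = 2160 ⇒ S(n) = 9*3**n*n*factorial(n + 4) - 3*3**n*factorial(n + 4) - 2160.

S(n) = 9*3**n*n*factorial(n + 4) - 3*3**n*factorial(n + 4) - 2160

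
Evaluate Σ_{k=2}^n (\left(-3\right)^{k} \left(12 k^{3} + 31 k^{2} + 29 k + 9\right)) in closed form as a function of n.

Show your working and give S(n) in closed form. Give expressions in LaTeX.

S(n) = 9 \left(-3\right)^{n} n^{3} + 30 \left(-3\right)^{n} n^{2} + 30 \left(-3\right)^{n} n + 9 \left(-3\right)^{n} + 234

r(k) = 3*(-12*k**3 - 67*k**2 - 127*k - 81)/(12*k**3 + 31*k**2 + 29*k + 9) after simplifying.
Gosper form: A/B · C(k+1)/C(k) with A=-3, B=1, C=k**3 + 31*k**2/12 + 29*k/12 + 3/4.
Need (-3)·f(k+1) − (1)·f(k) = k**3 + 31*k**2/12 + 29*k/12 + 3/4.
deg f ≤ 3 (via 0,0,3).
A polynomial solution: f(k) = -k*(3*k**2 + k - 1)/12.
R(k) = B(k−1)·f(k)/C(k) = -k*(3*k**2 + k - 1)/(12*k**3 + 31*k**2 + 29*k + 9); s_k = R·t_k = (-3)**k*k*(-3*k**2 - k + 1).
Verify: (-3)**k*(12*k**3 + 31*k**2 + 29*k + 9) matches t_k.
Telescope: S(n) = s_(n+1) − s_(2) = 3*(-3)**n*(3*n**3 + 10*n**2 + 10*n + 3) − (-234) = 9*(-3)**n*n**3 + 30*(-3)**n*n**2 + 30*(-3)**n*n + 9*(-3)**n + 234.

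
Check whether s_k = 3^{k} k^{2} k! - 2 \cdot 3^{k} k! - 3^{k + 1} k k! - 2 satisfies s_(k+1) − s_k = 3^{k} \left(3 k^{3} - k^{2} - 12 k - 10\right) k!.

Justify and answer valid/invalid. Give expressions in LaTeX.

s_(k+1) = 3*3**k*k**3*factorial(k) - 15*3**k*k*factorial(k) - 12*3**k*factorial(k) - 2
s_(k+1) − s_k = 3**k*(3*k**3 - k**2 - 12*k - 10)*factorial(k)
(s_(k+1) − s_k) − t_k = 0

valid (s_(k+1) − s_k reduces to t_k)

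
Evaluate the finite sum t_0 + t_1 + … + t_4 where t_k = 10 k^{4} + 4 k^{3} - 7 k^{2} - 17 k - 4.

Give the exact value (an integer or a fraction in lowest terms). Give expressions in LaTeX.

Step 1: r(k) = (10*k**4 + 44*k**3 + 65*k**2 + 21*k - 14)/(10*k**4 + 4*k**3 - 7*k**2 - 17*k - 4).
So A=1 and B=1, with C=k**4 + 2*k**3/5 - 7*k**2/10 - 17*k/10 - 2/5.
Solve (1)·f(k+1) − (1)·f(k) = k**4 + 2*k**3/5 - 7*k**2/10 - 17*k/10 - 2/5.
deg f ≤ 5 (via 0,0,4).
Solve for f: f(k) = k*(2*k**4 - 4*k**3 - k**2 - 4*k + 3)/10 (degree 5 ≤ 5).
Then R = B(k−1)f/C = k*(2*k**4 - 4*k**3 - k**2 - 4*k + 3)/(10*k**4 + 4*k**3 - 7*k**2 - 17*k - 4), so s_k = R(k)·t_k = k*(2*k**4 - 4*k**3 - k**2 - 4*k + 3).
Verify: 10*k**4 + 4*k**3 - 7*k**2 - 17*k - 4 matches t_k.
Sum = s_(5) − s_(0); s_(5) = 3540, s_(0) = 0 ⇒ 3540.

Σ = 3540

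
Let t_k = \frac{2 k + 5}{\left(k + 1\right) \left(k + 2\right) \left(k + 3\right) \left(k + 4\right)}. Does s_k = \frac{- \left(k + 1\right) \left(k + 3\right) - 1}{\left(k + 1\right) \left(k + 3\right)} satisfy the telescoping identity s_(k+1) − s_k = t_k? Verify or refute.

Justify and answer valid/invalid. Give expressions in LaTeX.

s_(k+1) = (-(k + 2)*(k + 4) - 1)/((k + 2)*(k + 4))
s_(k+1) − s_k = (2*k + 5)/(k**4 + 10*k**3 + 35*k**2 + 50*k + 24)
(s_(k+1) − s_k) − t_k = 0

Valid — Δs_k = t_k.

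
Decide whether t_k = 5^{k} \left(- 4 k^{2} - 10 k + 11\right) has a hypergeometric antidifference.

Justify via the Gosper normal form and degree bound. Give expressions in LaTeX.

Yes. s_k = 5^{k} \left(4 - k^{2}\right).

The ratio is 5*(4*k**2 + 18*k + 3)/(4*k**2 + 10*k - 11).
Normal form (A,B,C) = (5, 1, k**2 + 5*k/2 - 11/4).
Need (5)·f(k+1) − (1)·f(k) = k**2 + 5*k/2 - 11/4.
From deg A=0, deg B=0, deg C=2: d=2.
Solve for f: f(k) = (k - 2)*(k + 2)/4 (degree 2 ≤ 2).
Certificate R = B(k−1)f/C = (k - 2)*(k + 2)/(4*k**2 + 10*k - 11) gives s_k = 5**k*(4 - k**2).
Δs = 5**k*(-4*k**2 - 10*k + 11), as required.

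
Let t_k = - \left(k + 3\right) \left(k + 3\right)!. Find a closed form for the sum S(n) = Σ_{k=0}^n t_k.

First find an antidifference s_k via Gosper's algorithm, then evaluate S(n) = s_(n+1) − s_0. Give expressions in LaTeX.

S(n) = 6 - \left(n + 4\right)!

Compute t_(k+1)/t_k: get (k + 4)**2/(k + 3).
A = k + 4, B = 1, C = k + 3.
Need (k + 4)·f(k+1) − (1)·f(k) = k + 3.
Degrees (1,0,1) ⇒ d ≤ 0.
Solve for f: f(k) = 1 (degree 0 ≤ 0).
Certificate R = B(k−1)f/C = 1/(k + 3) gives s_k = -factorial(k + 3).
s_(k+1) − s_k = -(k + 3)*factorial(k + 3) = t_k.
Telescope: S(n) = s_(n+1) − s_(0) = -factorial(n + 4) − (-6) = 6 - factorial(n + 4).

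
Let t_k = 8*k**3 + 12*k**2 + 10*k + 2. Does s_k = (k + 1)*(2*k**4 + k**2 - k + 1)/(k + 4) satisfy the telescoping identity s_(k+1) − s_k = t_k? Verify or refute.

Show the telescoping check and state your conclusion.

s_(k+1) = (k + 2)*(-k + 2*(k + 1)**4 + (k + 1)**2)/(k + 5)
s_(k+1) − s_k = (8*k**5 + 66*k**4 + 146*k**3 + 161*k**2 + 89*k + 19)/(k**2 + 9*k + 20)
(s_(k+1) − s_k) − t_k = 3*(-6*k**4 - 44*k**3 - 57*k**2 - 43*k - 7)/(k**2 + 9*k + 20)

Invalid: residual 3*(-6*k**4 - 44*k**3 - 57*k**2 - 43*k - 7)/(k**2 + 9*k + 20) ≠ 0.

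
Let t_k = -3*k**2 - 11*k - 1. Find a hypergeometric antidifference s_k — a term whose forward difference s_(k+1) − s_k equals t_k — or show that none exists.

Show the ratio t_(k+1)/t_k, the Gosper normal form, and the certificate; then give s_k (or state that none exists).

s_k = k*(-k**2 - 4*k + 4)

r(k) = (3*k**2 + 17*k + 15)/(3*k**2 + 11*k + 1) after simplifying.
A = 1, B = 1, C = k**2 + 11*k/3 + 1/3.
Set up (1)·f(k+1) − (1)·f(k) − (k**2 + 11*k/3 + 1/3) = 0.
d = 3 from the (0,0,2) case.
A polynomial solution: f(k) = k*(k**2 + 4*k - 4)/3.
So s_k = (B(k−1)f/C)·t_k = (k*(k**2 + 4*k - 4)/(3*k**2 + 11*k + 1))·t_k = k*(-k**2 - 4*k + 4).
Verify: -3*k**2 - 11*k - 1 matches t_k.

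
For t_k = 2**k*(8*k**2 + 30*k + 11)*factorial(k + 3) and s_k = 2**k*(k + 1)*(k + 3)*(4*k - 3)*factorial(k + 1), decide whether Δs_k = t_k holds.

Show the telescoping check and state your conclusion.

s_(k+1) = 2**(k + 1)*(k + 2)*(k + 4)*(4*k + 1)*factorial(k + 2)
s_(k+1) − s_k = 2**k*(8*k**4 + 62*k**3 + 163*k**2 + 168*k + 41)*factorial(k + 1)
(s_(k+1) − s_k) − t_k = -2**k*(8*k**3 + 46*k**2 + 67*k + 25)*factorial(k + 1)

Invalid: residual -2**k*(8*k**3 + 46*k**2 + 67*k + 25)*factorial(k + 1) ≠ 0.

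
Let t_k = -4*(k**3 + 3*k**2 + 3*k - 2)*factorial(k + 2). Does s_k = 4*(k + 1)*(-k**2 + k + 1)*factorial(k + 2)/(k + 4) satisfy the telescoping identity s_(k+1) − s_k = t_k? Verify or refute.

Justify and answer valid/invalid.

s_(k+1) = -4*(k + 2)*(k**2 + k - 1)*factorial(k + 3)/(k + 5)
s_(k+1) − s_k = -4*(k**5 + 9*k**4 + 29*k**3 + 43*k**2 + 9*k - 19)*factorial(k + 2)/((k + 4)*(k + 5))
(s_(k+1) − s_k) − t_k = 12*(k**4 + 7*k**3 + 14*k**2 + 11*k - 7)*factorial(k + 2)/((k + 4)*(k + 5))

Invalid: residual 12*(k**4 + 7*k**3 + 14*k**2 + 11*k - 7)*factorial(k + 2)/((k + 4)*(k + 5)) ≠ 0.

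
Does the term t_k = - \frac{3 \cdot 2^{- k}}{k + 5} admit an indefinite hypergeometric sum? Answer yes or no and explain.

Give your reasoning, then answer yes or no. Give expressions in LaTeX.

r(k) = (k + 5)/(2*(k + 6)) after simplifying.
So A=k/2 + 5/2 and B=k + 6, with C=1.
Set up (k/2 + 5/2)·f(k+1) − (k + 5)·f(k) − (1) = 0.
deg f ≤ -1 (via 1,1,0).
deg f ≤ -1 is impossible — no certificate.

No. Not Gosper-summable.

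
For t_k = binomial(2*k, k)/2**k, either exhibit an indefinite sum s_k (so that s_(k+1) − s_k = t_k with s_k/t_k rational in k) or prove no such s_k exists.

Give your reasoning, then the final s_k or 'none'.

none (Gosper's algorithm certifies no s_k)

Compute t_(k+1)/t_k: get (2*k + 1)/(k + 1).
Factor: A=2*k + 1; B=k + 1; C=1.
Set up (2*k + 1)·f(k+1) − (k)·f(k) − (1) = 0.
From deg A=1, deg B=1, deg C=0: d=-1.
deg f ≤ -1 is impossible — no certificate.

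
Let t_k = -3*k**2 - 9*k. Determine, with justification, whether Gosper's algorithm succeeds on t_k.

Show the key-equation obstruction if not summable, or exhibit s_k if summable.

Yes. s_k = k*(-k**2 - 3*k + 4).

Step 1: r(k) = (k**2 + 5*k + 4)/(k*(k + 3)).
Take A(k)=1, B(k)=1, C(k)=k**2 + 3*k.
Set up (1)·f(k+1) − (1)·f(k) − (k**2 + 3*k) = 0.
Bound: deg f ≤ 3.
Coefficient equations give f(k) = k*(k - 1)*(k + 4)/3.
Certificate R = B(k−1)f/C = (k - 1)*(k + 4)/(3*(k + 3)) gives s_k = k*(-k**2 - 3*k + 4).
Verify: 3*k*(-k - 3) matches t_k.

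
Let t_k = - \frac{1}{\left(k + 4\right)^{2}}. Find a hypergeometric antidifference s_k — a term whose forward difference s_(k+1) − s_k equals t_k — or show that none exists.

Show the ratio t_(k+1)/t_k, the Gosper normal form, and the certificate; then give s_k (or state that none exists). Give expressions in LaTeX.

Compute t_(k+1)/t_k: get (k + 4)**2/(k + 5)**2.
A = k**2 + 8*k + 16, B = k**2 + 10*k + 25, C = 1.
f must satisfy (k**2 + 8*k + 16)·f(k+1) − (k**2 + 8*k + 16)·f(k) = 1.
deg f ≤ 0 (via 2,2,0).
Put f(k) = c0: A·f(k+1) − B(k−1)·f(k) − C = -1; need -1 = 0 — inconsistent ⇒ no f, not summable.

none (Gosper's algorithm certifies no s_k)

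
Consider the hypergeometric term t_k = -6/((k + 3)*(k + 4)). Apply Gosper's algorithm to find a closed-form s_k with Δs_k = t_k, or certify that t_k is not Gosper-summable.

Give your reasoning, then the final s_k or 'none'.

The ratio is (k + 3)/(k + 5).
A = k + 3, B = k + 5, C = 1.
f must satisfy (k + 3)·f(k+1) − (k + 4)·f(k) = 1.
deg f ≤ 1 (via 1,1,0).
Solve for f: f(k) = k/3 (degree 1 ≤ 1).
So s_k = (B(k−1)f/C)·t_k = (k*(k + 4)/3)·t_k = -2*k/(k + 3).
Check: Δs_k = -6/(k**2 + 7*k + 12). ✓

s_k = -2*k/(k + 3)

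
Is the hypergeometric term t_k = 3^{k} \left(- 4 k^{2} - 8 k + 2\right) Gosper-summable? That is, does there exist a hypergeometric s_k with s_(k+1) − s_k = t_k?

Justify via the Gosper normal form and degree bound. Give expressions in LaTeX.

Yes. s_k = 3^{k} \left(- 2 k^{2} + 2 k + 1\right).

Ratio r(k) = 3*(2*k**2 + 8*k + 5)/(2*k**2 + 4*k - 1).
Take A(k)=3, B(k)=1, C(k)=k**2 + 2*k - 1/2.
Solve (3)·f(k+1) − (1)·f(k) = k**2 + 2*k - 1/2.
Bound: deg f ≤ 2.
A polynomial solution: f(k) = (2*k**2 - 2*k - 1)/4.
Then R = B(k−1)f/C = (2*k**2 - 2*k - 1)/(2*(2*k**2 + 4*k - 1)), so s_k = R(k)·t_k = 3**k*(-2*k**2 + 2*k + 1).
Δs = 3**k*(-4*k**2 - 8*k + 2), as required.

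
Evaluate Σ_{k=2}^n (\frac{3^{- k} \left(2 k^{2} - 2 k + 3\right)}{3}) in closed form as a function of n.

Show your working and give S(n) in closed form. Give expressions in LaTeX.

S(n) = 3^{- n - 1} \left(2 \cdot 3^{n} - n^{2} - 2 n - 3\right)

Ratio r(k) = (2*k**2 + 2*k + 3)/(3*(2*k**2 - 2*k + 3)).
Gosper form: A/B · C(k+1)/C(k) with A=1/3, B=1, C=k**2 - k + 3/2.
f must satisfy (1/3)·f(k+1) − (1)·f(k) = k**2 - k + 3/2.
d = 2 from the (0,0,2) case.
Coefficient equations give f(k) = -3*(k**2 + 2)/2.
So s_k = (B(k−1)f/C)·t_k = (-3*(k**2 + 2)/(2*k**2 - 2*k + 3))·t_k = (-k**2 - 2)/3**k.
Check: Δs_k = (2*k**2 - 2*k + 3)/(3*3**k). ✓
s_(n+1) = 3**(-n - 1)*(-n**2 - 2*n - 3) and s_(2) = -2/3, so S(n) = 3**(-n - 1)*(2*3**n - n**2 - 2*n - 3).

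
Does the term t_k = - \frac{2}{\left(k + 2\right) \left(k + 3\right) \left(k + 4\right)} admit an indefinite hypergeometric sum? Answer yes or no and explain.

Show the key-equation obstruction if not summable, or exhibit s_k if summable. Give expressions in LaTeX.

Ratio r(k) = (k + 2)/(k + 5).
A = k + 2, B = k + 5, C = 1.
Set up (k + 2)·f(k+1) − (k + 4)·f(k) − (1) = 0.
From deg A=1, deg B=1, deg C=0: d=2.
Solve for f: f(k) = k*(k + 5)/12 (degree 2 ≤ 2).
Certificate R = B(k−1)f/C = k*(k + 4)*(k + 5)/12 gives s_k = k*(-k - 5)/(6*(k + 2)*(k + 3)).
Δs = -2/(k**3 + 9*k**2 + 26*k + 24), as required.

Yes. s_k = \frac{k \left(- k - 5\right)}{6 \left(k + 2\right) \left(k + 3\right)}.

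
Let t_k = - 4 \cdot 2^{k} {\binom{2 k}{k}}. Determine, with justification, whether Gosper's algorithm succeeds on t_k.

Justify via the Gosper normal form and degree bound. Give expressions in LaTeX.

No. Not Gosper-summable.

The ratio is 4*(2*k + 1)/(k + 1).
So A=8*k + 4 and B=k + 1, with C=1.
Key eq: (8*k + 4)·f(k+1) = (k)·f(k) + (1).
Bound: deg f ≤ -1.
deg f ≤ -1 is impossible — no certificate.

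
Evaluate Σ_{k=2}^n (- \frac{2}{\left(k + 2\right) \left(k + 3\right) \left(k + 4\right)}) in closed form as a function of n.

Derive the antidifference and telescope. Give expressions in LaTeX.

S(n) = \frac{- n^{2} - 7 n + 8}{20 \left(n^{2} + 7 n + 12\right)}

Step 1: r(k) = (k + 2)/(k + 5).
Factor: A=k + 2; B=k + 5; C=1.
Key eq: (k + 2)·f(k+1) = (k + 4)·f(k) + (1).
From deg A=1, deg B=1, deg C=0: d=2.
Solving with deg f ≤ 2: f(k) = k*(k + 5)/12.
R(k) = B(k−1)·f(k)/C(k) = k*(k + 4)*(k + 5)/12; s_k = R·t_k = k*(-k - 5)/(6*(k + 2)*(k + 3)).
Δs = -2/(k**3 + 9*k**2 + 26*k + 24), as required.
Evaluate: s_(n+1) = (-n**2 - 7*n - 6)/(6*(n**2 + 7*n + 12)); subtract s_(2) = -7/60 ⇒ S(n) = (-n**2 - 7*n + 8)/(20*(n**2 + 7*n + 12)).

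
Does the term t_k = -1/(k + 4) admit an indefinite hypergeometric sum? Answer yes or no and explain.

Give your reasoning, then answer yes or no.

The ratio is (k + 4)/(k + 5).
Gosper form: A/B · C(k+1)/C(k) with A=k + 4, B=k + 5, C=1.
f must satisfy (k + 4)·f(k+1) − (k + 4)·f(k) = 1.
d = 0 from the (1,1,0) case.
Generic f = c0 gives residual -1; -1 = 0 cannot hold, so t_k is not Gosper-summable.

No — the linear system for f has no solution.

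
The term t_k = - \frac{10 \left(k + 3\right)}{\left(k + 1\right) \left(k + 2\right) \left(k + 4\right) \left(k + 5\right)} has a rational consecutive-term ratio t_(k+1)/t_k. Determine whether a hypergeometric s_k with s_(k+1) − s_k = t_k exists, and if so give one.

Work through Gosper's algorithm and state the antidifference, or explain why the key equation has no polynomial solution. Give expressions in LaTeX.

s_k = \frac{5 k \left(- k - 5\right)}{4 \left(k^{2} + 5 k + 4\right)}

The ratio is (k + 1)*(k + 4)**2/((k + 3)**2*(k + 6)).
So A=k + 1 and B=k + 6, with C=k**2 + 6*k + 9.
f must satisfy (k + 1)·f(k+1) − (k + 5)·f(k) = k**2 + 6*k + 9.
Degrees (1,1,2) ⇒ d ≤ 4.
Match coefficients ⇒ f(k) = k*(k + 2)*(k + 3)*(k + 5)/8.
Get s_k = R·t_k = 5*k*(-k - 5)/(4*(k**2 + 5*k + 4)) with R(k) = B(k−1)f(k)/C(k) = k*(k + 2)*(k + 5)**2/(8*(k + 3)).
Check: Δs_k = 10*(-k - 3)/(k**4 + 12*k**3 + 49*k**2 + 78*k + 40). ✓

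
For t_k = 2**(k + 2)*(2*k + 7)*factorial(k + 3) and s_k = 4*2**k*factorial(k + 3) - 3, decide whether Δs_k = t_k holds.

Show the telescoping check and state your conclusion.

valid (s_(k+1) − s_k reduces to t_k)

s_(k+1) = 4*2**(k + 1)*factorial(k + 4) - 3
s_(k+1) − s_k = 2**(k + 2)*(2*k + 7)*factorial(k + 3)
(s_(k+1) − s_k) − t_k = 0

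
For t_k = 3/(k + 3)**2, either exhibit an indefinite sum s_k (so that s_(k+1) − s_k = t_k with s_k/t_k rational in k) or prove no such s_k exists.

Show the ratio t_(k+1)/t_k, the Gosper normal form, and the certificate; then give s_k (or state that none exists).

none (Gosper's algorithm certifies no s_k)

Compute t_(k+1)/t_k: get (k + 3)**2/(k + 4)**2.
So A=k**2 + 6*k + 9 and B=k**2 + 8*k + 16, with C=1.
Set up (k**2 + 6*k + 9)·f(k+1) − (k**2 + 6*k + 9)·f(k) − (1) = 0.
Bound: deg f ≤ 0.
Put f(k) = c0: A·f(k+1) − B(k−1)·f(k) − C = -1; need -1 = 0 — inconsistent ⇒ no f, not summable.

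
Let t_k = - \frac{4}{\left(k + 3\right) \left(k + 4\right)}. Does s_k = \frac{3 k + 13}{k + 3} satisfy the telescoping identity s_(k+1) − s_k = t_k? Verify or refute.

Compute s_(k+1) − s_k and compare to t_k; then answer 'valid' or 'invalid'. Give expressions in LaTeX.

Valid — Δs_k = t_k.

s_(k+1) = (3*k + 16)/(k + 4)
s_(k+1) − s_k = -4/(k**2 + 7*k + 12)
(s_(k+1) − s_k) − t_k = 0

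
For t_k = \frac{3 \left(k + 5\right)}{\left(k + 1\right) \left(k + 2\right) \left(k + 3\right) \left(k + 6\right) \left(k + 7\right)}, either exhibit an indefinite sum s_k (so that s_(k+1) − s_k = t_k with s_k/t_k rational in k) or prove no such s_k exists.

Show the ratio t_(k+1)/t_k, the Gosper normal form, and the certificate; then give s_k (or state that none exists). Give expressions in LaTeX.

Ratio r(k) = (k + 1)*(k + 6)**2/((k + 4)*(k + 5)*(k + 8)).
A = k + 1, B = k + 8, C = k**3 + 14*k**2 + 65*k + 100.
Set up (k + 1)·f(k+1) − (k + 7)·f(k) − (k**3 + 14*k**2 + 65*k + 100) = 0.
deg f ≤ 6 (via 1,1,3).
A polynomial solution: f(k) = k*(k + 3)*(k + 4)**2*(k + 5)**2/36.
R(k) = B(k−1)·f(k)/C(k) = k*(k + 3)*(k + 4)*(k + 7)/36; s_k = R·t_k = k*(k**2 + 9*k + 20)/(12*(k**3 + 9*k**2 + 20*k + 12)).
s_(k+1) − s_k = 3*(k + 5)/(k**5 + 19*k**4 + 131*k**3 + 401*k**2 + 540*k + 252) = t_k.

s_k = \frac{k \left(k^{2} + 9 k + 20\right)}{12 \left(k^{3} + 9 k^{2} + 20 k + 12\right)}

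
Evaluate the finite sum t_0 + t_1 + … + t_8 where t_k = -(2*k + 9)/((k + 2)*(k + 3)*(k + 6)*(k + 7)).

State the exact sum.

Σ = -17/220

Ratio r(k) = (k + 2)*(k + 6)*(2*k + 11)/((k + 4)*(k + 8)*(2*k + 9)).
So A=k + 2 and B=k + 8, with C=k**3 + 27*k**2/2 + 121*k/2 + 90.
Key eq: (k + 2)·f(k+1) = (k + 7)·f(k) + (k**3 + 27*k**2/2 + 121*k/2 + 90).
deg f ≤ 5 (via 1,1,3).
A polynomial solution: f(k) = k*(k + 3)*(k + 4)*(k + 5)*(k + 8)/24.
R(k) = B(k−1)·f(k)/C(k) = k*(k + 3)*(k + 7)*(k + 8)/(12*(2*k + 9)); s_k = R·t_k = k*(-k - 8)/(12*(k**2 + 8*k + 12)).
Check: Δs_k = (-2*k - 9)/(k**4 + 18*k**3 + 113*k**2 + 288*k + 252). ✓
Σ_(k=0)^(8) t_k = s_(9) − s_(0) = -17/220 − (0) = -17/220.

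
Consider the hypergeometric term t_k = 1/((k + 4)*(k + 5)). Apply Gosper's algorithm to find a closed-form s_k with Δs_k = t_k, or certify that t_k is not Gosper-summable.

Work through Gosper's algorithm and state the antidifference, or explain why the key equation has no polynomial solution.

s_k = k/(4*(k + 4))

Ratio r(k) = (k + 4)/(k + 6).
Take A(k)=k + 4, B(k)=k + 6, C(k)=1.
Solve (k + 4)·f(k+1) − (k + 5)·f(k) = 1.
d = 1 from the (1,1,0) case.
A polynomial solution: f(k) = k/4.
R(k) = B(k−1)·f(k)/C(k) = k*(k + 5)/4; s_k = R·t_k = k/(4*(k + 4)).
s_(k+1) − s_k = 1/(k**2 + 9*k + 20) = t_k.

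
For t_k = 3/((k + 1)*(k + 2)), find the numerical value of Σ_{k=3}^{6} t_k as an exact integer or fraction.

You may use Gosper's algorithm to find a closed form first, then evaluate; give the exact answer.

Σ = 3/8

t_(k+1)/t_k = (k + 1)/(k + 3).
So A=k + 1 and B=k + 3, with C=1.
f must satisfy (k + 1)·f(k+1) − (k + 2)·f(k) = 1.
From deg A=1, deg B=1, deg C=0: d=1.
A polynomial solution: f(k) = k.
So s_k = (B(k−1)f/C)·t_k = (k*(k + 2))·t_k = 3*k/(k + 1).
Δs = 3/(k**2 + 3*k + 2), as required.
Telescoping: Σ = s_(7) − s_(3) = 21/8 − (9/4) = 3/8.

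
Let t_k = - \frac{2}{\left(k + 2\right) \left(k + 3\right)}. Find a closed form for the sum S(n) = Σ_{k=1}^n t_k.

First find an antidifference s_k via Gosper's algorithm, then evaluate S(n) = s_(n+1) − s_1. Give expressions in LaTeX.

r(k) = (k + 2)/(k + 4) after simplifying.
Gosper form: A/B · C(k+1)/C(k) with A=k + 2, B=k + 4, C=1.
Need (k + 2)·f(k+1) − (k + 3)·f(k) = 1.
Bound: deg f ≤ 1.
Match coefficients ⇒ f(k) = k/2.
Get s_k = R·t_k = -k/(k + 2) with R(k) = B(k−1)f(k)/C(k) = k*(k + 3)/2.
Δs = -2/(k**2 + 5*k + 6), as required.
Telescope: S(n) = s_(n+1) − s_(1) = (-n - 1)/(n + 3) − (-1/3) = -2*n/(3*n + 9).

S(n) = - \frac{2 n}{3 n + 9}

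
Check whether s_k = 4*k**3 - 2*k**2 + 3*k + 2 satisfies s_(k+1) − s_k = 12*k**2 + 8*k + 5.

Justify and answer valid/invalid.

valid; difference matches t_k

s_(k+1) = 4*k**3 + 10*k**2 + 11*k + 7
s_(k+1) − s_k = 12*k**2 + 8*k + 5
(s_(k+1) − s_k) − t_k = 0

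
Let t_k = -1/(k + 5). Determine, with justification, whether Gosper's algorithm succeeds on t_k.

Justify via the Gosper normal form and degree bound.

Step 1: r(k) = (k + 5)/(k + 6).
Normal form (A,B,C) = (k + 5, k + 6, 1).
Solve (k + 5)·f(k+1) − (k + 5)·f(k) = 1.
Degrees (1,1,0) ⇒ d ≤ 0.
f = c0 ⇒ A·f(k+1) − B(k−1)·f(k) − C = -1. The system {-1 = 0} is inconsistent; no antidifference.

No. Not Gosper-summable.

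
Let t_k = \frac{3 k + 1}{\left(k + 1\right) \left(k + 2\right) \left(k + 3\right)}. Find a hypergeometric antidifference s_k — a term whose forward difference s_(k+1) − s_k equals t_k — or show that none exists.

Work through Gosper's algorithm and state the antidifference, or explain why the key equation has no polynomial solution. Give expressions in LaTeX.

The ratio is (k + 1)*(3*k + 4)/((k + 4)*(3*k + 1)).
Normal form (A,B,C) = (k + 1, k + 4, k + 1/3).
Solve (k + 1)·f(k+1) − (k + 3)·f(k) = k + 1/3.
Degrees (1,1,1) ⇒ d ≤ 2.
Solving with deg f ≤ 2: f(k) = k**2/3.
Then R = B(k−1)f/C = k**2*(k + 3)/(3*k + 1), so s_k = R(k)·t_k = k**2/((k + 1)*(k + 2)).
Δs = (3*k + 1)/(k**3 + 6*k**2 + 11*k + 6), as required.

s_k = \frac{k^{2}}{\left(k + 1\right) \left(k + 2\right)}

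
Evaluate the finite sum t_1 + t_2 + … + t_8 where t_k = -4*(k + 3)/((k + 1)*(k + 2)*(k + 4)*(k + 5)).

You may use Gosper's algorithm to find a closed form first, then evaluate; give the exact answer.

The ratio is (k + 1)*(k + 4)**2/((k + 3)**2*(k + 6)).
So A=k + 1 and B=k + 6, with C=k**2 + 6*k + 9.
Set up (k + 1)·f(k+1) − (k + 5)·f(k) − (k**2 + 6*k + 9) = 0.
Degrees (1,1,2) ⇒ d ≤ 4.
Match coefficients ⇒ f(k) = k*(k + 2)*(k + 3)*(k + 5)/8.
Then R = B(k−1)f/C = k*(k + 2)*(k + 5)**2/(8*(k + 3)), so s_k = R(k)·t_k = k*(-k - 5)/(2*(k**2 + 5*k + 4)).
Δs = 4*(-k - 3)/(k**4 + 12*k**3 + 49*k**2 + 78*k + 40), as required.
Sum = s_(9) − s_(1); s_(9) = -63/130, s_(1) = -3/10 ⇒ -12/65.

Σ = -12/65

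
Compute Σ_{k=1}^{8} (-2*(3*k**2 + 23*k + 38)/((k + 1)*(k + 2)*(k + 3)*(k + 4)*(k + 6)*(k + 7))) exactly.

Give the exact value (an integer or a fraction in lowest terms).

Σ = -109/3150

r(k) = (k + 1)*(k + 6)*(23*k + 3*(k + 1)**2 + 61)/((k + 5)*(k + 8)*(3*k**2 + 23*k + 38)) after simplifying.
Take A(k)=k + 1, B(k)=k + 8, C(k)=k**3 + 38*k**2/3 + 51*k + 190/3.
Set up (k + 1)·f(k+1) − (k + 7)·f(k) − (k**3 + 38*k**2/3 + 51*k + 190/3) = 0.
From deg A=1, deg B=1, deg C=3: d=6.
Solving with deg f ≤ 6: f(k) = k*(k + 2)*(k + 4)*(k + 5)*(k**2 + 10*k + 27)/54.
So s_k = (B(k−1)f/C)·t_k = (k*(k + 2)*(k + 4)*(k + 7)*(k**2 + 10*k + 27)/(18*(3*k**2 + 23*k + 38)))·t_k = k*(-k**2 - 10*k - 27)/(9*(k**3 + 10*k**2 + 27*k + 18)).
s_(k+1) − s_k = 2*(-3*k**2 - 23*k - 38)/(k**6 + 23*k**5 + 207*k**4 + 925*k**3 + 2144*k**2 + 2412*k + 1008) = t_k.
Evaluate s at k=9 and k=1: -11/100 and -19/252; difference -109/3150.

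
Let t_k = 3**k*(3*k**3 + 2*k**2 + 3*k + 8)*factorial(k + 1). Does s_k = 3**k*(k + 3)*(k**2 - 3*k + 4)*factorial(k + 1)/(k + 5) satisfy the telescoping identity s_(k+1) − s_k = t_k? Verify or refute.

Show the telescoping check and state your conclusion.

Invalid: residual -2*3**k*(3*k**4 + 17*k**3 + 12*k**2 + 26*k + 36)*factorial(k + 1)/((k + 5)*(k + 6)) ≠ 0.

s_(k+1) = 3**(k + 1)*(k + 4)*(k**2 - k + 2)*factorial(k + 2)/(k + 6)
s_(k+1) − s_k = 3**k*(3*k**5 + 29*k**4 + 81*k**3 + 77*k**2 + 126*k + 168)*factorial(k + 1)/((k + 5)*(k + 6))
(s_(k+1) − s_k) − t_k = -2*3**k*(3*k**4 + 17*k**3 + 12*k**2 + 26*k + 36)*factorial(k + 1)/((k + 5)*(k + 6))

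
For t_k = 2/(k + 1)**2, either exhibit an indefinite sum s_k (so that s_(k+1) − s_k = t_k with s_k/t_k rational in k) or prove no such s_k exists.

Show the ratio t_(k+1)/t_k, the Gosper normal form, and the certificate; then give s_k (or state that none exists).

The ratio is (k + 1)**2/(k + 2)**2.
So A=k**2 + 2*k + 1 and B=k**2 + 4*k + 4, with C=1.
Key eq: (k**2 + 2*k + 1)·f(k+1) = (k**2 + 2*k + 1)·f(k) + (1).
From deg A=2, deg B=2, deg C=0: d=0.
Write f(k) = c0. Then LHS − RHS = -1, requiring -1 = 0: contradictory. No certificate.

no hypergeometric antidifference exists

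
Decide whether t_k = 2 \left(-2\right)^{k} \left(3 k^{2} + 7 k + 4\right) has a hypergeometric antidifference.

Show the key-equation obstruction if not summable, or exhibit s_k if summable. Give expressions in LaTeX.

Step 1: r(k) = 2*(-3*k**2 - 13*k - 14)/(3*k**2 + 7*k + 4).
A = -2, B = 1, C = k**2 + 7*k/3 + 4/3.
f must satisfy (-2)·f(k+1) − (1)·f(k) = k**2 + 7*k/3 + 4/3.
d = 2 from the (0,0,2) case.
Solve for f: f(k) = -k*(k + 1)/3 (degree 2 ≤ 2).
Then R = B(k−1)f/C = -k/(3*k + 4), so s_k = R(k)·t_k = (-2)**(k + 1)*k*(k + 1).
Δs = 2*(-2)**k*(k + 1)*(3*k + 4), as required.

Yes. s_k = \left(-2\right)^{k + 1} k \left(k + 1\right).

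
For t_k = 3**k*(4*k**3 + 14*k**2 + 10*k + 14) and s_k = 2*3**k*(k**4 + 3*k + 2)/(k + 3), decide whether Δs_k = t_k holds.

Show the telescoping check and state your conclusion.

s_(k+1) = 6*3**k*(3*k + (k + 1)**4 + 5)/(k + 4)
s_(k+1) − s_k = 2*3**k*(3*(k + 3)*(3*k + (k + 1)**4 + 5) - (k + 4)*(k**4 + 3*k + 2))/((k + 3)*(k + 4))
(s_(k+1) − s_k) − t_k = 3**k*(-8*k**4 - 48*k**3 - 108*k**2 - 84*k - 76)/(k**2 + 7*k + 12)

Invalid: residual 3**k*(-8*k**4 - 48*k**3 - 108*k**2 - 84*k - 76)/(k**2 + 7*k + 12) ≠ 0.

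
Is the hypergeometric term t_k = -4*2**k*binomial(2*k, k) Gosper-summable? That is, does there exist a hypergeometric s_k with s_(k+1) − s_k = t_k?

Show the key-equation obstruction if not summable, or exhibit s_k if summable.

No. Not Gosper-summable.

The ratio is 4*(2*k + 1)/(k + 1).
Factor: A=8*k + 4; B=k + 1; C=1.
Solve (8*k + 4)·f(k+1) − (k)·f(k) = 1.
Bound: deg f ≤ -1.
Bound -1 < 0, so the key equation has no polynomial solution.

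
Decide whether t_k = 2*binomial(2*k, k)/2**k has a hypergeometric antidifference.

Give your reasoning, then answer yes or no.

No — t_k has no hypergeometric antidifference.

Step 1: r(k) = (2*k + 1)/(k + 1).
Gosper form: A/B · C(k+1)/C(k) with A=2*k + 1, B=k + 1, C=1.
Solve (2*k + 1)·f(k+1) − (k)·f(k) = 1.
deg f ≤ -1 (via 1,1,0).
d = -1 < 0 ⇒ no nonzero polynomial f; not summable.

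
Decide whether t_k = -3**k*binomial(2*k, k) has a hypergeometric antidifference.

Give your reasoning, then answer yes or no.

The ratio is 6*(2*k + 1)/(k + 1).
Take A(k)=12*k + 6, B(k)=k + 1, C(k)=1.
Solve (12*k + 6)·f(k+1) − (k)·f(k) = 1.
deg f ≤ -1 (via 1,1,0).
Bound -1 < 0, so the key equation has no polynomial solution.

No; the degree bound rules out any f.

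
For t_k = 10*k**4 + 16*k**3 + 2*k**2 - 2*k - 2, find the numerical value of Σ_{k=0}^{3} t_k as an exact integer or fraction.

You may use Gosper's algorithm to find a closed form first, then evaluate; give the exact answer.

Σ = 1564

t_(k+1)/t_k = (5*k**4 + 28*k**3 + 55*k**2 + 45*k + 12)/(5*k**4 + 8*k**3 + k**2 - k - 1).
Gosper form: A/B · C(k+1)/C(k) with A=1, B=1, C=k**4 + 8*k**3/5 + k**2/5 - k/5 - 1/5.
Set up (1)·f(k+1) − (1)·f(k) − (k**4 + 8*k**3/5 + k**2/5 - k/5 - 1/5) = 0.
Bound: deg f ≤ 5.
Match coefficients ⇒ f(k) = k*(2*k**4 - k**3 - 4*k**2 + 2*k - 1)/10.
R(k) = B(k−1)·f(k)/C(k) = k*(2*k**4 - k**3 - 4*k**2 + 2*k - 1)/(2*(5*k**4 + 8*k**3 + k**2 - k - 1)); s_k = R·t_k = k*(2*k**4 - k**3 - 4*k**2 + 2*k - 1).
s_(k+1) − s_k = 10*k**4 + 16*k**3 + 2*k**2 - 2*k - 2 = t_k.
Telescoping: Σ = s_(4) − s_(0) = 1564 − (0) = 1564.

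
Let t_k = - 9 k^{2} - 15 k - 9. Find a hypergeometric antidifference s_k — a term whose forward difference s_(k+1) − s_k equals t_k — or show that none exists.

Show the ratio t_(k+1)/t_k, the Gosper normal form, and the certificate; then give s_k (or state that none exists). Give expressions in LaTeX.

s_k = 3 k \left(- k^{2} - k - 1\right)

r(k) = (3*k**2 + 11*k + 11)/(3*k**2 + 5*k + 3) after simplifying.
Normal form (A,B,C) = (1, 1, k**2 + 5*k/3 + 1).
f must satisfy (1)·f(k+1) − (1)·f(k) = k**2 + 5*k/3 + 1.
From deg A=0, deg B=0, deg C=2: d=3.
Match coefficients ⇒ f(k) = k*(k**2 + k + 1)/3.
Certificate R = B(k−1)f/C = k*(k**2 + k + 1)/(3*k**2 + 5*k + 3) gives s_k = 3*k*(-k**2 - k - 1).
Verify: -9*k**2 - 15*k - 9 matches t_k.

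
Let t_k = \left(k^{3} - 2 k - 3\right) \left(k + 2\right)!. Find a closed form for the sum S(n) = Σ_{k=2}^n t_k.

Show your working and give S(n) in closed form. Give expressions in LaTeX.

r(k) = (k + 3)*(2*k - (k + 1)**3 + 5)/(-k**3 + 2*k + 3) after simplifying.
Gosper form: A/B · C(k+1)/C(k) with A=k + 3, B=1, C=k**3 - 2*k - 3.
Solve (k + 3)·f(k+1) − (1)·f(k) = k**3 - 2*k - 3.
Bound: deg f ≤ 2.
A polynomial solution: f(k) = (k - 3)*(k - 1).
R(k) = B(k−1)·f(k)/C(k) = (k - 3)*(k - 1)/(k**3 - 2*k - 3); s_k = R·t_k = (k - 3)*(k - 1)*factorial(k + 2).
Δs = (k**3 - 2*k - 3)*factorial(k + 2), as required.
Telescope: S(n) = s_(n+1) − s_(2) = n*(n - 2)*factorial(n + 3) − (-24) = n**2*factorial(n + 3) - 2*n*factorial(n + 3) + 24.

S(n) = n^{2} \left(n + 3\right)! - 2 n \left(n + 3\right)! + 24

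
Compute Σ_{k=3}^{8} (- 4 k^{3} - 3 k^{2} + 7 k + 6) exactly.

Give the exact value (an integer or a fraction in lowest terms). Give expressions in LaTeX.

Σ = -5478

t_(k+1)/t_k = (4*k**3 + 15*k**2 + 11*k - 6)/(4*k**3 + 3*k**2 - 7*k - 6).
Gosper form: A/B · C(k+1)/C(k) with A=1, B=1, C=k**3 + 3*k**2/4 - 7*k/4 - 3/2.
Key eq: (1)·f(k+1) = (1)·f(k) + (k**3 + 3*k**2/4 - 7*k/4 - 3/2).
d = 4 from the (0,0,3) case.
Coefficient equations give f(k) = k*(k + 1)*(k**2 - 2*k - 2)/4.
Get s_k = R·t_k = k*(-k**3 + k**2 + 4*k + 2) with R(k) = B(k−1)f(k)/C(k) = k*(k**2 - 2*k - 2)/(4*k**2 - k - 6).
Verify: -4*k**3 - 3*k**2 + 7*k + 6 matches t_k.
Evaluate s at k=9 and k=3: -5490 and -12; difference -5478.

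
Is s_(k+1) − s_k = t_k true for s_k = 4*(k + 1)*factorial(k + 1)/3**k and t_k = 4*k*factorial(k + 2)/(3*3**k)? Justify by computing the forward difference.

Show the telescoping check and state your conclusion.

Invalid: residual -4*(k - 1)*factorial(k + 1)/(3*3**k) ≠ 0.

s_(k+1) = 4*(k + 2)*factorial(k + 2)/(3*3**k)
s_(k+1) − s_k = 4*(k**2 + k + 1)*factorial(k + 1)/(3*3**k)
(s_(k+1) − s_k) − t_k = -4*(k - 1)*factorial(k + 1)/(3*3**k)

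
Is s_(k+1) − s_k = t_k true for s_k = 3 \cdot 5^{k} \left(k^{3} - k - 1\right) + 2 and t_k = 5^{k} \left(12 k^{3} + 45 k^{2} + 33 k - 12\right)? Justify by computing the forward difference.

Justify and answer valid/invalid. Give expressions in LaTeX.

s_(k+1) = 15*5**k*(-k + (k + 1)**3 - 2) + 2
s_(k+1) − s_k = 3*5**k*(-k**3 - 4*k + 5*(k + 1)**3 - 9)
(s_(k+1) − s_k) − t_k = 0

valid; difference matches t_k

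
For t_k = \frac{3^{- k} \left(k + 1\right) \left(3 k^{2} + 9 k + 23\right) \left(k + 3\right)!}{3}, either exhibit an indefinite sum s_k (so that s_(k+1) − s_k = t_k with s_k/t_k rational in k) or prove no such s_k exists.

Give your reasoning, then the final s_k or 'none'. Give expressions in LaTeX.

Ratio r(k) = (k + 2)*(k + 4)*(9*k + 3*(k + 1)**2 + 32)/(3*(k + 1)*(3*k**2 + 9*k + 23)).
A = k/3 + 4/3, B = 1, C = k**3 + 4*k**2 + 32*k/3 + 23/3.
Need (k/3 + 4/3)·f(k+1) − (1)·f(k) = k**3 + 4*k**2 + 32*k/3 + 23/3.
Degrees (1,0,3) ⇒ d ≤ 2.
Solve for f: f(k) = 3*k**2 + 3*k - 1 (degree 2 ≤ 2).
Get s_k = R·t_k = (3*k**2 + 3*k - 1)*factorial(k + 3)/3**k with R(k) = B(k−1)f(k)/C(k) = 3*(3*k**2 + 3*k - 1)/((k + 1)*(3*k**2 + 9*k + 23)).
s_(k+1) − s_k = (k + 1)*(3*k**2 + 9*k + 23)*factorial(k + 3)/(3*3**k) = t_k.

s_k = 3^{- k} \left(3 k^{2} + 3 k - 1\right) \left(k + 3\right)!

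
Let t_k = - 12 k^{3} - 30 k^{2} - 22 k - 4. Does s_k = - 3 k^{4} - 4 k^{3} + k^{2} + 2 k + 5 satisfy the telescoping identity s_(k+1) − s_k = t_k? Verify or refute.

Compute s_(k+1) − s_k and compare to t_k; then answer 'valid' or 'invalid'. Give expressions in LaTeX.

valid (s_(k+1) − s_k reduces to t_k)

s_(k+1) = -3*k**4 - 16*k**3 - 29*k**2 - 20*k + 1
s_(k+1) − s_k = -12*k**3 - 30*k**2 - 22*k - 4
(s_(k+1) − s_k) − t_k = 0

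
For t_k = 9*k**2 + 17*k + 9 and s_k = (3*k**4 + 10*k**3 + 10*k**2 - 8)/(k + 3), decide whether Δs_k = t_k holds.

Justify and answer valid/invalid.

s_(k+1) = (3*k**4 + 22*k**3 + 58*k**2 + 62*k + 15)/(k + 4)
s_(k+1) − s_k = (9*k**4 + 74*k**3 + 196*k**2 + 209*k + 77)/(k**2 + 7*k + 12)
(s_(k+1) − s_k) − t_k = (-6*k**3 - 40*k**2 - 58*k - 31)/(k**2 + 7*k + 12)

Invalid: residual (-6*k**3 - 40*k**2 - 58*k - 31)/(k**2 + 7*k + 12) ≠ 0.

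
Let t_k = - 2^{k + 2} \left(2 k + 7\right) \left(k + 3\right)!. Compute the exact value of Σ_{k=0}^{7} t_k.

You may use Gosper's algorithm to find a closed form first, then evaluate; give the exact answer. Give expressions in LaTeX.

r(k) = 2*(k + 4)*(2*k + 9)/(2*k + 7) after simplifying.
A = 2*k + 8, B = 1, C = k + 7/2.
Set up (2*k + 8)·f(k+1) − (1)·f(k) − (k + 7/2) = 0.
Bound: deg f ≤ 0.
Solving with deg f ≤ 0: f(k) = 1/2.
Get s_k = R·t_k = -2**(k + 2)*factorial(k + 3) with R(k) = B(k−1)f(k)/C(k) = 1/(2*k + 7).
s_(k+1) − s_k = -2**(k + 2)*(2*k + 7)*factorial(k + 3) = t_k.
Σ_(k=0)^(7) t_k = s_(8) − s_(0) = -40874803200 − (-24) = -40874803176.

Σ = -40874803176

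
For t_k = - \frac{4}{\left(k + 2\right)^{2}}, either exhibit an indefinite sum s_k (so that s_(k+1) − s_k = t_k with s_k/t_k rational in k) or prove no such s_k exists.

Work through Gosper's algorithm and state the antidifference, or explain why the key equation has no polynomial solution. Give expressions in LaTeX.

Ratio r(k) = (k + 2)**2/(k + 3)**2.
Normal form (A,B,C) = (k**2 + 4*k + 4, k**2 + 6*k + 9, 1).
Set up (k**2 + 4*k + 4)·f(k+1) − (k**2 + 4*k + 4)·f(k) − (1) = 0.
deg f ≤ 0 (via 2,2,0).
Put f(k) = c0: A·f(k+1) − B(k−1)·f(k) − C = -1; need -1 = 0 — inconsistent ⇒ no f, not summable.

not Gosper-summable; s_k does not exist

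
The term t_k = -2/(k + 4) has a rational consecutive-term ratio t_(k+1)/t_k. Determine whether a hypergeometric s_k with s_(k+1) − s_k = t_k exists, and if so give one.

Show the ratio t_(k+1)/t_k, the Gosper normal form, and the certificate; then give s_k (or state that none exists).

Compute t_(k+1)/t_k: get (k + 4)/(k + 5).
Gosper form: A/B · C(k+1)/C(k) with A=k + 4, B=k + 5, C=1.
Key eq: (k + 4)·f(k+1) = (k + 4)·f(k) + (1).
From deg A=1, deg B=1, deg C=0: d=0.
Generic f = c0 gives residual -1; -1 = 0 cannot hold, so t_k is not Gosper-summable.

none (Gosper's algorithm certifies no s_k)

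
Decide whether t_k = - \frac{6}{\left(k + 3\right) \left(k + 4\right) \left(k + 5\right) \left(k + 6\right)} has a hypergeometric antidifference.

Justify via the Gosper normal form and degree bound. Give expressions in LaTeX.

Yes. s_k = \frac{k \left(- k^{2} - 12 k - 47\right)}{30 \left(k + 3\right) \left(k + 4\right) \left(k + 5\right)}.

Ratio r(k) = (k + 3)/(k + 7).
Take A(k)=k + 3, B(k)=k + 7, C(k)=1.
Solve (k + 3)·f(k+1) − (k + 6)·f(k) = 1.
Degrees (1,1,0) ⇒ d ≤ 3.
Coefficient equations give f(k) = k*(k**2 + 12*k + 47)/180.
So s_k = (B(k−1)f/C)·t_k = (k*(k + 6)*(k**2 + 12*k + 47)/180)·t_k = k*(-k**2 - 12*k - 47)/(30*(k + 3)*(k + 4)*(k + 5)).
Verify: -6/(k**4 + 18*k**3 + 119*k**2 + 342*k + 360) matches t_k.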